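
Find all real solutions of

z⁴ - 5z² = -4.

z = -2 or z = -1 or z = 1 or z = 2

Let u = z². The equation becomes u² - 5u + 4 = 0.
Factor: (u - 1)(u - 4) = 0, so u = 1 or u = 4.
z² = 1 gives z = ±1.
z² = 4 gives z = ±2.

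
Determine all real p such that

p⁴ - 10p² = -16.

p = -2.8284 or p = -1.4142 or p = 1.4142 or p = 2.8284

Let u = p². The equation becomes u² - 10u + 16 = 0.
Factor: (u - 2)(u - 8) = 0, so u = 2 or u = 8.
p² = 2 gives p = ±√(2) ≈ ±1.4142.
p² = 8 gives p = ±2·√(2) ≈ ±2.8284.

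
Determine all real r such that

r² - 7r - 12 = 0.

r = -1.4244 or r = 8.4244

Discriminant: (-7)² − 4·1·(-12) = 97.
Quadratic formula: r = (7 ± √97) / 2.
So r = 7/2 + √(97)/2 ≈ 8.4244 or r = 7/2 - √(97)/2 ≈ -1.4244.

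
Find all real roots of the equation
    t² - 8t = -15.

Bring every term to one side: t² - 8t + 15 = 0.
Factor: (t - 3)(t - 5) = 0.
So t = 3 or t = 5.

t = 3 or t = 5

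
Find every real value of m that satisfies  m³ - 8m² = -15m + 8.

m = 1 or m = 1.4384 or m = 5.5616

Rearrange: m³ - 8m² + 15m - 8 = 0.
Possible rational roots are divisors of -8. Testing m = 1 gives 0, so (m - 1) is a factor.
Divide: m³ - 8m² + 15m - 8 = (m - 1)(m² - 7m + 8).
Apply the quadratic formula to m² - 7m + 8 = 0: m = (7 ± √17)/2, i.e. m ≈ 5.5616 or m ≈ 1.4384.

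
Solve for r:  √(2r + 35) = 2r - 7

Square both sides: 2r + 35 = (2r - 7)².
Expand and rearrange: 4r² - 30r + 14 = 0.
Solving gives r = 7 or r = 0.5.
Check each candidate in the original equation:
  r = 7: √(49) = 7, while 2r - 7 = 7 — valid.
  r = 0.5: √(36) = 6, while 2r - 7 = -6 — extraneous.

r = 7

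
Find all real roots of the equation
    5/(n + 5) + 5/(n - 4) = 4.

n = -3.9204 or n = 5.4204

Multiply both sides by (n + 5)(n - 4):
5(n - 4) + 5(n + 5) = 4(n + 5)(n - 4).
Expand and collect terms: 4n² - 6n - 85 = 0.
By the quadratic formula, n = (6 ± √1396) / 8, so n ≈ 5.4204 or n ≈ -3.9204.
Neither value makes a denominator zero (n ≠ -5, n ≠ 4), so both are valid.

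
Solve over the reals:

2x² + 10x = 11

x = -5.9278 or x = 0.9278

Rearrange to standard form: 2x² + 10x - 11 = 0.
Discriminant: (10)² − 4·2·(-11) = 188.
Quadratic formula: x = (-10 ± √188) / 4.
So x = -5/2 + √(47)/2 ≈ 0.9278 or x = -√(47)/2 - 5/2 ≈ -5.9278.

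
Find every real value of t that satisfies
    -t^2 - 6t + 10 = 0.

t = -7.3589 or t = 1.3589

Discriminant: (-6)^2 - 4*(-1)*10 = 76.
Quadratic formula: t = (6 +/- sqrt(76)) / (-2).
So t = -sqrt(19) - 3 ~= -7.3589 or t = -3 + sqrt(19) ~= 1.3589.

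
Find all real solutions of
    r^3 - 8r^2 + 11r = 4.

r = 0.6277 or r = 1 or r = 6.3723

Rearrange: r^3 - 8r^2 + 11r - 4 = 0.
Possible rational roots are divisors of -4. Testing r = 1 gives 0, so (r - 1) is a factor.
Divide: r^3 - 8r^2 + 11r - 4 = (r - 1)(r^2 - 7r + 4).
Apply the quadratic formula to r^2 - 7r + 4 = 0: r = (7 +/- sqrt(33))/2, i.e. r ~= 6.3723 or r ~= 0.6277.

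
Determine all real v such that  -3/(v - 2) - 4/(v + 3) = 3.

Multiply both sides by (v - 2)(v + 3):
-3(v + 3) - 4(v - 2) = 3(v - 2)(v + 3).
Expand and collect terms: 3v^2 + 10v - 17 = 0.
By the quadratic formula, v = (-10 +/- sqrt(304)) / 6, so v ~= 1.2393 or v ~= -4.5726.
Neither value makes a denominator zero (v != 2, v != -3), so both are valid.

v = -4.5726 or v = 1.2393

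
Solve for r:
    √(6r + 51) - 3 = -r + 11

r = 5

Isolate the radical: √(6r + 51) = -r + 14.
Square both sides: 6r + 51 = (-r + 14)².
Expand and rearrange: r² - 34r + 145 = 0.
Solving gives r = 29 or r = 5.
Check each candidate in the original equation:
  r = 29: √(225) = 15, while -r + 14 = -15 — extraneous.
  r = 5: √(81) = 9, while -r + 14 = 9 — valid.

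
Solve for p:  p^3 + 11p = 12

Rearrange: p^3 + 11p - 12 = 0.
Possible rational roots are divisors of -12. Testing p = 1 gives 0, so (p - 1) is a factor.
Divide: p^3 + 11p - 12 = (p - 1)(p^2 + p + 12).
The quadratic p^2 + p + 12 has discriminant -47 < 0, so no further real roots.

p = 1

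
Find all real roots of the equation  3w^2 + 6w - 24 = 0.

w = -4 or w = 2

Factor: 3(w - 2)(w + 4) = 0.
So w = 2 or w = -4.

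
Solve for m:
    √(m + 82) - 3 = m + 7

m = -1

Isolate the radical: √(m + 82) = m + 10.
Square both sides: m + 82 = (m + 10)².
Expand and rearrange: m² + 19m + 18 = 0.
Solving gives m = -1 or m = -18.
Check each candidate in the original equation:
  m = -1: √(81) = 9, while m + 10 = 9 — valid.
  m = -18: √(64) = 8, while m + 10 = -8 — extraneous.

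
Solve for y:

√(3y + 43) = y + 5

Square both sides: 3y + 43 = (y + 5)².
Expand and rearrange: y² + 7y - 18 = 0.
Solving gives y = 2 or y = -9.
Check each candidate in the original equation:
  y = 2: √(49) = 7, while y + 5 = 7 — valid.
  y = -9: √(16) = 4, while y + 5 = -4 — extraneous.

y = 2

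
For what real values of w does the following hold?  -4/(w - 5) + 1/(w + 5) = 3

w = -4.613 or w = 3.613

Multiply both sides by (w - 5)(w + 5):
-4(w + 5) + (w - 5) = 3(w - 5)(w + 5).
Expand and collect terms: 3w² + 3w - 50 = 0.
By the quadratic formula, w = (-3 ± √609) / 6, so w ≈ 3.613 or w ≈ -4.613.
Neither value makes a denominator zero (w ≠ 5, w ≠ -5), so both are valid.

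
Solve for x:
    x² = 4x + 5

Bring every term to one side: x² - 4x - 5 = 0.
Factor: (x + 1)(x - 5) = 0.
So x = -1 or x = 5.

x = -1 or x = 5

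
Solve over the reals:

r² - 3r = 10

Bring every term to one side: r² - 3r - 10 = 0.
Factor: (r + 2)(r - 5) = 0.
So r = -2 or r = 5.

r = -2 or r = 5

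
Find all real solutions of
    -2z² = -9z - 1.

Rearrange to standard form: -2z² + 9z + 1 = 0.
Discriminant: (9)² − 4·(-2)·1 = 89.
Quadratic formula: z = (-9 ± √89) / (-4).
So z = 9/4 - √(89)/4 ≈ -0.1085 or z = 9/4 + √(89)/4 ≈ 4.6085.

z = -0.1085 or z = 4.6085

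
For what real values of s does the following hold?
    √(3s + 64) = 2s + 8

Square both sides: 3s + 64 = (2s + 8)².
Expand and rearrange: 4s² + 29s = 0.
Solving gives s = 0 or s = -7.25.
Check each candidate in the original equation:
  s = 0: √(64) = 8, while 2s + 8 = 8 — valid.
  s = -7.25: √(42.25) = 6.5, while 2s + 8 = -6.5 — extraneous.

s = 0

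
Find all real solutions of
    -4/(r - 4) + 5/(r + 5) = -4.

r = -6.1378 or r = 4.8878

Multiply both sides by (r - 4)(r + 5):
-4(r + 5) + 5(r - 4) = -4(r - 4)(r + 5).
Expand and collect terms: -4r^2 - 5r + 120 = 0.
By the quadratic formula, r = (5 +/- sqrt(1945)) / -8, so r ~= -6.1378 or r ~= 4.8878.
Neither value makes a denominator zero (r != 4, r != -5), so both are valid.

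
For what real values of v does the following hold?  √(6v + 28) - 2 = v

v = 6

Isolate the radical: √(6v + 28) = v + 2.
Square both sides: 6v + 28 = (v + 2)².
Expand and rearrange: v² - 2v - 24 = 0.
Solving gives v = 6 or v = -4.
Check each candidate in the original equation:
  v = 6: √(64) = 8, while v + 2 = 8 — valid.
  v = -4: √(4) = 2, while v + 2 = -2 — extraneous.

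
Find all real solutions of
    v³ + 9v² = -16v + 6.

Rearrange: v³ + 9v² + 16v - 6 = 0.
Possible rational roots are divisors of -6. Testing v = -3 gives 0, so (v + 3) is a factor.
Divide: v³ + 9v² + 16v - 6 = (v + 3)(v² + 6v - 2).
Apply the quadratic formula to v² + 6v - 2 = 0: v = (-6 ± √44)/2, i.e. v ≈ 0.3166 or v ≈ -6.3166.

v = -6.3166 or v = -3 or v = 0.3166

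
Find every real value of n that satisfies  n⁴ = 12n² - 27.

n = -3 or n = -1.7321 or n = 1.7321 or n = 3

Let u = n². The equation becomes u² - 12u + 27 = 0.
Factor: (u - 9)(u - 3) = 0, so u = 9 or u = 3.
n² = 9 gives n = ±3.
n² = 3 gives n = ±√(3) ≈ ±1.7321.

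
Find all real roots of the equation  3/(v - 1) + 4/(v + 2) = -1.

v = -8 or v = 0

Multiply both sides by (v - 1)(v + 2):
3(v + 2) + 4(v - 1) = -(v - 1)(v + 2).
Expand and collect terms: -v^2 - 8v = 0.
Factor or apply the quadratic formula: v = -8 or v = 0.
Neither value makes a denominator zero (v != 1, v != -2), so both are valid.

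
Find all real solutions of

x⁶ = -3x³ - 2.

Let u = x³. The equation becomes u² + 3u + 2 = 0.
Factor: (u + 2)(u + 1) = 0, so u = -2 or u = -1.
x³ = -2 gives x = -∛(2) ≈ -1.2599.
x³ = -1 gives x = -1.

x = -1.2599 or x = -1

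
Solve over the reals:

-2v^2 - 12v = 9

v = -5.1213 or v = -0.8787

Rearrange to standard form: -2v^2 - 12v - 9 = 0.
Discriminant: (-12)^2 - 4*(-2)*(-9) = 72.
Quadratic formula: v = (12 +/- sqrt(72)) / (-4).
So v = -3 - 3*sqrt(2)/2 ~= -5.1213 or v = -3 + 3*sqrt(2)/2 ~= -0.8787.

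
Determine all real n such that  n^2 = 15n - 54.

n = 6 or n = 9

Bring every term to one side: n^2 - 15n + 54 = 0.
Factor: (n - 6)(n - 9) = 0.
So n = 6 or n = 9.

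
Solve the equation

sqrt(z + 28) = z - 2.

Square both sides: z + 28 = (z - 2)^2.
Expand and rearrange: z^2 - 5z - 24 = 0.
Solving gives z = 8 or z = -3.
Check each candidate in the original equation:
  z = 8: sqrt(36) = 6, while z - 2 = 6 — valid.
  z = -3: sqrt(25) = 5, while z - 2 = -5 — extraneous.

z = 8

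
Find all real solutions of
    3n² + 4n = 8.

Rearrange to standard form: 3n² + 4n - 8 = 0.
Discriminant: (4)² − 4·3·(-8) = 112.
Quadratic formula: n = (-4 ± √112) / 6.
So n = -2/3 + 2·√(7)/3 ≈ 1.0972 or n = -2·√(7)/3 - 2/3 ≈ -2.4305.

n = -2.4305 or n = 1.0972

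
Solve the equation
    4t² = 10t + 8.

t = -0.6375 or t = 3.1375

Rearrange to standard form: 4t² - 10t - 8 = 0.
Discriminant: (-10)² − 4·4·(-8) = 228.
Quadratic formula: t = (10 ± √228) / 8.
So t = 5/4 + √(57)/4 ≈ 3.1375 or t = 5/4 - √(57)/4 ≈ -0.6375.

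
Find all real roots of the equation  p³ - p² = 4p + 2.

Rearrange: p³ - p² - 4p - 2 = 0.
Possible rational roots are divisors of -2. Testing p = -1 gives 0, so (p + 1) is a factor.
Divide: p³ - p² - 4p - 2 = (p + 1)(p² - 2p - 2).
Apply the quadratic formula to p² - 2p - 2 = 0: p = (2 ± √12)/2, i.e. p ≈ 2.7321 or p ≈ -0.7321.

p = -1 or p = -0.7321 or p = 2.7321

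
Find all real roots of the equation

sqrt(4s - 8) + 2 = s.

Isolate the radical: sqrt(4s - 8) = s - 2.
Square both sides: 4s - 8 = (s - 2)^2.
Expand and rearrange: s^2 - 8s + 12 = 0.
Solving gives s = 6 or s = 2.
Check each candidate in the original equation:
  s = 6: sqrt(16) = 4, while s - 2 = 4 — valid.
  s = 2: sqrt(0) = 0, while s - 2 = 0 — valid.

s = 2 or s = 6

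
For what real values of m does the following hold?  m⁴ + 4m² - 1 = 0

m = -0.4859 or m = 0.4859

Let u = m². The equation becomes u² + 4u - 1 = 0.
By the quadratic formula, u = -2 + √(5) or u = -√(5) - 2.
m² = -2 + √(5) gives m = ±√(-2 + √(5)) ≈ ±0.4859.
m² = -√(5) - 2 < 0 has no real solution.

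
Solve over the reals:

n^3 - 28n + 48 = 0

Possible rational roots are divisors of 48. Testing n = 4 gives 0, so (n - 4) is a factor.
Divide: n^3 - 28n + 48 = (n - 4)(n^2 + 4n - 12).
Factor the quadratic: n = 2 or n = -6.

n = -6 or n = 2 or n = 4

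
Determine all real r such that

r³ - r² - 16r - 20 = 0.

Possible rational roots are divisors of -20. Testing r = 5 gives 0, so (r - 5) is a factor.
Divide: r³ - r² - 16r - 20 = (r - 5)(r² + 4r + 4).
The quadratic has the repeated root r = -2.

r = -2 or r = 5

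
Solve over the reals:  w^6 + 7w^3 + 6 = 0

Let u = w^3. The equation becomes u^2 + 7u + 6 = 0.
Factor: (u + 1)(u + 6) = 0, so u = -1 or u = -6.
w^3 = -1 gives w = -1.
w^3 = -6 gives w = -(6)^(1/3) ~= -1.8171.

w = -1.8171 or w = -1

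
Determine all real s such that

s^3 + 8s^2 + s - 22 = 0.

Possible rational roots are divisors of -22. Testing s = -2 gives 0, so (s + 2) is a factor.
Divide: s^3 + 8s^2 + s - 22 = (s + 2)(s^2 + 6s - 11).
Apply the quadratic formula to s^2 + 6s - 11 = 0: s = (-6 +/- sqrt(80))/2, i.e. s ~= 1.4721 or s ~= -7.4721.

s = -7.4721 or s = -2 or s = 1.4721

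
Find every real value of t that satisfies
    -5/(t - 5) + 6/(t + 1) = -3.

t = -2.6419 or t = 6.3086

Multiply both sides by (t - 5)(t + 1):
-5(t + 1) + 6(t - 5) = -3(t - 5)(t + 1).
Expand and collect terms: -3t^2 + 11t + 50 = 0.
By the quadratic formula, t = (-11 +/- sqrt(721)) / -6, so t ~= -2.6419 or t ~= 6.3086.
Neither value makes a denominator zero (t != 5, t != -1), so both are valid.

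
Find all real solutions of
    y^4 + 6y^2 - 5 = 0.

Let u = y^2. The equation becomes u^2 + 6u - 5 = 0.
By the quadratic formula, u = -3 + sqrt(14) or u = -sqrt(14) - 3.
y^2 = -3 + sqrt(14) gives y = +/-sqrt(-3 + sqrt(14)) ~= +/-0.8612.
y^2 = -sqrt(14) - 3 < 0 has no real solution.

y = -0.8612 or y = 0.8612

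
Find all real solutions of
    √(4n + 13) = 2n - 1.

Square both sides: 4n + 13 = (2n - 1)².
Expand and rearrange: 4n² - 8n - 12 = 0.
Solving gives n = 3 or n = -1.
Check each candidate in the original equation:
  n = 3: √(25) = 5, while 2n - 1 = 5 — valid.
  n = -1: √(9) = 3, while 2n - 1 = -3 — extraneous.

n = 3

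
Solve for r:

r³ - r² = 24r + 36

Rearrange: r³ - r² - 24r - 36 = 0.
Possible rational roots are divisors of -36. Testing r = -3 gives 0, so (r + 3) is a factor.
Divide: r³ - r² - 24r - 36 = (r + 3)(r² - 4r - 12).
Factor the quadratic: r = 6 or r = -2.

r = -3 or r = -2 or r = 6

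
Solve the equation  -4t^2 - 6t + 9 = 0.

t = -2.4271 or t = 0.9271

Discriminant: (-6)^2 - 4*(-4)*9 = 180.
Quadratic formula: t = (6 +/- sqrt(180)) / (-8).
So t = -3*sqrt(5)/4 - 3/4 ~= -2.4271 or t = -3/4 + 3*sqrt(5)/4 ~= 0.9271.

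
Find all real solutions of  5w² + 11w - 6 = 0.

w = -2.6524 or w = 0.4524

Discriminant: (11)² − 4·5·(-6) = 241.
Quadratic formula: w = (-11 ± √241) / 10.
So w = -11/10 + √(241)/10 ≈ 0.4524 or w = -√(241)/10 - 11/10 ≈ -2.6524.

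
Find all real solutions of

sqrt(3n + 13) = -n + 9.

n = 4

Square both sides: 3n + 13 = (-n + 9)^2.
Expand and rearrange: n^2 - 21n + 68 = 0.
Solving gives n = 17 or n = 4.
Check each candidate in the original equation:
  n = 17: sqrt(64) = 8, while -n + 9 = -8 — extraneous.
  n = 4: sqrt(25) = 5, while -n + 9 = 5 — valid.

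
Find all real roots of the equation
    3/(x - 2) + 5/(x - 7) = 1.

Multiply both sides by (x - 2)(x - 7):
3(x - 7) + 5(x - 2) = (x - 2)(x - 7).
Expand and collect terms: x² - 17x + 45 = 0.
By the quadratic formula, x = (17 ± √109) / 2, so x ≈ 13.7202 or x ≈ 3.2798.
Neither value makes a denominator zero (x ≠ 2, x ≠ 7), so both are valid.

x = 3.2798 or x = 13.7202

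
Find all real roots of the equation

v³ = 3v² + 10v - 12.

Rearrange: v³ - 3v² - 10v + 12 = 0.
Possible rational roots are divisors of 12. Testing v = 1 gives 0, so (v - 1) is a factor.
Divide: v³ - 3v² - 10v + 12 = (v - 1)(v² - 2v - 12).
Apply the quadratic formula to v² - 2v - 12 = 0: v = (2 ± √52)/2, i.e. v ≈ 4.6056 or v ≈ -2.6056.

v = -2.6056 or v = 1 or v = 4.6056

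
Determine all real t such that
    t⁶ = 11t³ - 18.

Let u = t³. The equation becomes u² - 11u + 18 = 0.
Factor: (u - 2)(u - 9) = 0, so u = 2 or u = 9.
t³ = 2 gives t = ∛(2) ≈ 1.2599.
t³ = 9 gives t = ∛(9) ≈ 2.0801.

t = 1.2599 or t = 2.0801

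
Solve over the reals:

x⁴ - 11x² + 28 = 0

Let u = x². The equation becomes u² - 11u + 28 = 0.
Factor: (u - 4)(u - 7) = 0, so u = 4 or u = 7.
x² = 4 gives x = ±2.
x² = 7 gives x = ±√(7) ≈ ±2.6458.

x = -2.6458 or x = -2 or x = 2 or x = 2.6458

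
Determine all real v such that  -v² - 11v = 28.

v = -7 or v = -4

Bring every term to one side: -v² - 11v - 28 = 0.
Factor: -1(v + 7)(v + 4) = 0.
So v = -7 or v = -4.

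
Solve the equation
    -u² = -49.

u = -7 or u = 7

Bring every term to one side: -u² + 49 = 0.
Factor: -1(u - 7)(u + 7) = 0.
So u = 7 or u = -7.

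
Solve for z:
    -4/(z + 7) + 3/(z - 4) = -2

Multiply both sides by (z + 7)(z - 4):
-4(z - 4) + 3(z + 7) = -2(z + 7)(z - 4).
Expand and collect terms: -2z² - 5z + 19 = 0.
By the quadratic formula, z = (5 ± √177) / -4, so z ≈ -4.576 or z ≈ 2.076.
Neither value makes a denominator zero (z ≠ -7, z ≠ 4), so both are valid.

z = -4.576 or z = 2.076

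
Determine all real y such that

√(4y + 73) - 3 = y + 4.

Isolate the radical: √(4y + 73) = y + 7.
Square both sides: 4y + 73 = (y + 7)².
Expand and rearrange: y² + 10y - 24 = 0.
Solving gives y = 2 or y = -12.
Check each candidate in the original equation:
  y = 2: √(81) = 9, while y + 7 = 9 — valid.
  y = -12: √(25) = 5, while y + 7 = -5 — extraneous.

y = 2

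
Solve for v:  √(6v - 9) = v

v = 3

Square both sides: 6v - 9 = (v)².
Expand and rearrange: v² - 6v + 9 = 0.
This gives the repeated root v = 3.
Check in the original equation:
  v = 3: √(9) = 3, while v = 3 — valid.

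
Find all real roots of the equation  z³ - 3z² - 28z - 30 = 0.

Possible rational roots are divisors of -30. Testing z = -3 gives 0, so (z + 3) is a factor.
Divide: z³ - 3z² - 28z - 30 = (z + 3)(z² - 6z - 10).
Apply the quadratic formula to z² - 6z - 10 = 0: z = (6 ± √76)/2, i.e. z ≈ 7.3589 or z ≈ -1.3589.

z = -3 or z = -1.3589 or z = 7.3589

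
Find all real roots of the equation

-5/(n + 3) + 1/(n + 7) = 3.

n = -6.3333 or n = -5

Multiply both sides by (n + 3)(n + 7):
-5(n + 7) + (n + 3) = 3(n + 3)(n + 7).
Expand and collect terms: 3n² + 34n + 95 = 0.
Factor or apply the quadratic formula: n = -5 or n = -6.3333.
Neither value makes a denominator zero (n ≠ -3, n ≠ -7), so both are valid.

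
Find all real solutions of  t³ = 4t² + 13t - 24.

t = -3 or t = 1.4384 or t = 5.5616

Rearrange: t³ - 4t² - 13t + 24 = 0.
Possible rational roots are divisors of 24. Testing t = -3 gives 0, so (t + 3) is a factor.
Divide: t³ - 4t² - 13t + 24 = (t + 3)(t² - 7t + 8).
Apply the quadratic formula to t² - 7t + 8 = 0: t = (7 ± √17)/2, i.e. t ≈ 5.5616 or t ≈ 1.4384.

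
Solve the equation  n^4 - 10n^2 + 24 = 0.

n = -2.4495 or n = -2 or n = 2 or n = 2.4495

Let u = n^2. The equation becomes u^2 - 10u + 24 = 0.
Factor: (u - 4)(u - 6) = 0, so u = 4 or u = 6.
n^2 = 4 gives n = +/-2.
n^2 = 6 gives n = +/-sqrt(6) ~= +/-2.4495.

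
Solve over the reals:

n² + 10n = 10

Rearrange to standard form: n² + 10n - 10 = 0.
Discriminant: (10)² − 4·1·(-10) = 140.
Quadratic formula: n = (-10 ± √140) / 2.
So n = -5 + √(35) ≈ 0.9161 or n = -√(35) - 5 ≈ -10.9161.

n = -10.9161 or n = 0.9161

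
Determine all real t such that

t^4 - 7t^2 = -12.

t = -2 or t = -1.7321 or t = 1.7321 or t = 2

Let u = t^2. The equation becomes u^2 - 7u + 12 = 0.
Factor: (u - 4)(u - 3) = 0, so u = 4 or u = 3.
t^2 = 4 gives t = +/-2.
t^2 = 3 gives t = +/-sqrt(3) ~= +/-1.7321.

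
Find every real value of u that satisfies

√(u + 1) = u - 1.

Square both sides: u + 1 = (u - 1)².
Expand and rearrange: u² - 3u = 0.
Solving gives u = 3 or u = 0.
Check each candidate in the original equation:
  u = 3: √(4) = 2, while u - 1 = 2 — valid.
  u = 0: √(1) = 1, while u - 1 = -1 — extraneous.

u = 3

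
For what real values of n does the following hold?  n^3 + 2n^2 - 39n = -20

Rearrange: n^3 + 2n^2 - 39n + 20 = 0.
Possible rational roots are divisors of 20. Testing n = 5 gives 0, so (n - 5) is a factor.
Divide: n^3 + 2n^2 - 39n + 20 = (n - 5)(n^2 + 7n - 4).
Apply the quadratic formula to n^2 + 7n - 4 = 0: n = (-7 +/- sqrt(65))/2, i.e. n ~= 0.5311 or n ~= -7.5311.

n = -7.5311 or n = 0.5311 or n = 5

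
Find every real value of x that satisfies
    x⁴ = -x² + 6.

Let u = x². The equation becomes u² + u - 6 = 0.
Factor: (u + 3)(u - 2) = 0, so u = -3 or u = 2.
x² = -3 < 0 has no real solution.
x² = 2 gives x = ±√(2) ≈ ±1.4142.

x = -1.4142 or x = 1.4142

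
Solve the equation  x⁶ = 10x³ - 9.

x = 1 or x = 2.0801

Let u = x³. The equation becomes u² - 10u + 9 = 0.
Factor: (u - 1)(u - 9) = 0, so u = 1 or u = 9.
x³ = 1 gives x = 1.
x³ = 9 gives x = ∛(9) ≈ 2.0801.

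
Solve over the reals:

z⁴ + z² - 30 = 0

Let u = z². The equation becomes u² + u - 30 = 0.
Factor: (u + 6)(u - 5) = 0, so u = -6 or u = 5.
z² = -6 < 0 has no real solution.
z² = 5 gives z = ±√(5) ≈ ±2.2361.

z = -2.2361 or z = 2.2361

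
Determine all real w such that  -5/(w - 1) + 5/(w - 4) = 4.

Multiply both sides by (w - 1)(w - 4):
-5(w - 4) + 5(w - 1) = 4(w - 1)(w - 4).
Expand and collect terms: 4w² - 20w + 1 = 0.
By the quadratic formula, w = (20 ± √384) / 8, so w ≈ 4.9495 or w ≈ 0.0505.
Neither value makes a denominator zero (w ≠ 1, w ≠ 4), so both are valid.

w = 0.0505 or w = 4.9495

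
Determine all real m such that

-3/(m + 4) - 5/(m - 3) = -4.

m = -3.373 or m = 4.373

Multiply both sides by (m + 4)(m - 3):
-3(m - 3) - 5(m + 4) = -4(m + 4)(m - 3).
Expand and collect terms: -4m² + 4m + 59 = 0.
By the quadratic formula, m = (-4 ± √960) / -8, so m ≈ -3.373 or m ≈ 4.373.
Neither value makes a denominator zero (m ≠ -4, m ≠ 3), so both are valid.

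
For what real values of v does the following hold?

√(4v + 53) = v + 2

v = 7

Square both sides: 4v + 53 = (v + 2)².
Expand and rearrange: v² - 49 = 0.
Solving gives v = 7 or v = -7.
Check each candidate in the original equation:
  v = 7: √(81) = 9, while v + 2 = 9 — valid.
  v = -7: √(25) = 5, while v + 2 = -5 — extraneous.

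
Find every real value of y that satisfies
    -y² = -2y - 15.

y = -3 or y = 5

Bring every term to one side: -y² + 2y + 15 = 0.
Factor: -1(y - 5)(y + 3) = 0.
So y = 5 or y = -3.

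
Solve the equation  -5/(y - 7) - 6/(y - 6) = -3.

Multiply both sides by (y - 7)(y - 6):
-5(y - 6) - 6(y - 7) = -3(y - 7)(y - 6).
Expand and collect terms: -3y^2 + 50y - 198 = 0.
By the quadratic formula, y = (-50 +/- sqrt(124)) / -6, so y ~= 6.4774 or y ~= 10.1893.
Neither value makes a denominator zero (y != 7, y != 6), so both are valid.

y = 6.4774 or y = 10.1893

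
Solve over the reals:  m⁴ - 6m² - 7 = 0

m = -2.6458 or m = 2.6458

Let u = m². The equation becomes u² - 6u - 7 = 0.
Factor: (u + 1)(u - 7) = 0, so u = -1 or u = 7.
m² = -1 < 0 has no real solution.
m² = 7 gives m = ±√(7) ≈ ±2.6458.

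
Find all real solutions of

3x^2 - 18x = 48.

x = -2 or x = 8

Bring every term to one side: 3x^2 - 18x - 48 = 0.
Factor: 3(x + 2)(x - 8) = 0.
So x = -2 or x = 8.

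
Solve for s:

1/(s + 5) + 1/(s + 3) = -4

s = -5.2808 or s = -3.2192

Multiply both sides by (s + 5)(s + 3):
(s + 3) + (s + 5) = -4(s + 5)(s + 3).
Expand and collect terms: -4s² - 34s - 68 = 0.
By the quadratic formula, s = (34 ± √68) / -8, so s ≈ -5.2808 or s ≈ -3.2192.
Neither value makes a denominator zero (s ≠ -5, s ≠ -3), so both are valid.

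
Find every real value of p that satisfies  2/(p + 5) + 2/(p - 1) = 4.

Multiply both sides by (p + 5)(p - 1):
2(p - 1) + 2(p + 5) = 4(p + 5)(p - 1).
Expand and collect terms: 4p^2 + 12p - 28 = 0.
By the quadratic formula, p = (-12 +/- sqrt(592)) / 8, so p ~= 1.5414 or p ~= -4.5414.
Neither value makes a denominator zero (p != -5, p != 1), so both are valid.

p = -4.5414 or p = 1.5414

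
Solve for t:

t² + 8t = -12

t = -6 or t = -2

Bring every term to one side: t² + 8t + 12 = 0.
Factor: (t + 6)(t + 2) = 0.
So t = -6 or t = -2.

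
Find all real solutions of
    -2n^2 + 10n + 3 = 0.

n = -0.2839 or n = 5.2839

Discriminant: (10)^2 - 4*(-2)*3 = 124.
Quadratic formula: n = (-10 +/- sqrt(124)) / (-4).
So n = 5/2 - sqrt(31)/2 ~= -0.2839 or n = 5/2 + sqrt(31)/2 ~= 5.2839.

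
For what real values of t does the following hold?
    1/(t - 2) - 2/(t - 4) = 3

t = 2.6667 or t = 3

Multiply both sides by (t - 2)(t - 4):
(t - 4) - 2(t - 2) = 3(t - 2)(t - 4).
Expand and collect terms: 3t² - 17t + 24 = 0.
Factor or apply the quadratic formula: t = 3 or t = 2.6667.
Neither value makes a denominator zero (t ≠ 2, t ≠ 4), so both are valid.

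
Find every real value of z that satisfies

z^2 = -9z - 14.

Bring every term to one side: z^2 + 9z + 14 = 0.
Factor: (z + 2)(z + 7) = 0.
So z = -2 or z = -7.

z = -7 or z = -2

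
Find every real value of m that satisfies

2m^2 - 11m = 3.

m = -0.2604 or m = 5.7604

Rearrange to standard form: 2m^2 - 11m - 3 = 0.
Discriminant: (-11)^2 - 4*2*(-3) = 145.
Quadratic formula: m = (11 +/- sqrt(145)) / 4.
So m = 11/4 + sqrt(145)/4 ~= 5.7604 or m = 11/4 - sqrt(145)/4 ~= -0.2604.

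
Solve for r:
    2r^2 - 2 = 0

Factor: 2(r + 1)(r - 1) = 0.
So r = -1 or r = 1.

r = -1 or r = 1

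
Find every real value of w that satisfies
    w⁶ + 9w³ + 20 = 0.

Let u = w³. The equation becomes u² + 9u + 20 = 0.
Factor: (u + 5)(u + 4) = 0, so u = -5 or u = -4.
w³ = -5 gives w = -∛(5) ≈ -1.71.
w³ = -4 gives w = -∛(4) ≈ -1.5874.

w = -1.71 or w = -1.5874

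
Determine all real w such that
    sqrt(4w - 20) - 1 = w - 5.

Isolate the radical: sqrt(4w - 20) = w - 4.
Square both sides: 4w - 20 = (w - 4)^2.
Expand and rearrange: w^2 - 12w + 36 = 0.
This gives the repeated root w = 6.
Check in the original equation:
  w = 6: sqrt(4) = 2, while w - 4 = 2 — valid.

w = 6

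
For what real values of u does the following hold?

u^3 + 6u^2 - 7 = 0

Possible rational roots are divisors of -7. Testing u = 1 gives 0, so (u - 1) is a factor.
Divide: u^3 + 6u^2 - 7 = (u - 1)(u^2 + 7u + 7).
Apply the quadratic formula to u^2 + 7u + 7 = 0: u = (-7 +/- sqrt(21))/2, i.e. u ~= -1.2087 or u ~= -5.7913.

u = -5.7913 or u = -1.2087 or u = 1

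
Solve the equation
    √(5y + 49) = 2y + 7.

y = 0

Square both sides: 5y + 49 = (2y + 7)².
Expand and rearrange: 4y² + 23y = 0.
Solving gives y = 0 or y = -5.75.
Check each candidate in the original equation:
  y = 0: √(49) = 7, while 2y + 7 = 7 — valid.
  y = -5.75: √(20.25) = 4.5, while 2y + 7 = -4.5 — extraneous.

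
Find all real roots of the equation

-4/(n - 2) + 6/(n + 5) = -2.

Multiply both sides by (n - 2)(n + 5):
-4(n + 5) + 6(n - 2) = -2(n - 2)(n + 5).
Expand and collect terms: -2n² - 8n + 52 = 0.
By the quadratic formula, n = (8 ± √480) / -4, so n ≈ -7.4772 or n ≈ 3.4772.
Neither value makes a denominator zero (n ≠ 2, n ≠ -5), so both are valid.

n = -7.4772 or n = 3.4772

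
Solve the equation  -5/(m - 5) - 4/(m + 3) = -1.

m = -0.8443 or m = 11.8443

Multiply both sides by (m - 5)(m + 3):
-5(m + 3) - 4(m - 5) = -(m - 5)(m + 3).
Expand and collect terms: -m^2 + 11m + 10 = 0.
By the quadratic formula, m = (-11 +/- sqrt(161)) / -2, so m ~= -0.8443 or m ~= 11.8443.
Neither value makes a denominator zero (m != 5, m != -3), so both are valid.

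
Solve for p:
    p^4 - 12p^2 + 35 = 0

Let u = p^2. The equation becomes u^2 - 12u + 35 = 0.
Factor: (u - 5)(u - 7) = 0, so u = 5 or u = 7.
p^2 = 5 gives p = +/-sqrt(5) ~= +/-2.2361.
p^2 = 7 gives p = +/-sqrt(7) ~= +/-2.6458.

p = -2.6458 or p = -2.2361 or p = 2.2361 or p = 2.6458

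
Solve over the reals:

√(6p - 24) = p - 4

p = 4 or p = 10

Square both sides: 6p - 24 = (p - 4)².
Expand and rearrange: p² - 14p + 40 = 0.
Solving gives p = 10 or p = 4.
Check each candidate in the original equation:
  p = 10: √(36) = 6, while p - 4 = 6 — valid.
  p = 4: √(0) = 0, while p - 4 = 0 — valid.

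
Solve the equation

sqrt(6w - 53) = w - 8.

Square both sides: 6w - 53 = (w - 8)^2.
Expand and rearrange: w^2 - 22w + 117 = 0.
Solving gives w = 13 or w = 9.
Check each candidate in the original equation:
  w = 13: sqrt(25) = 5, while w - 8 = 5 — valid.
  w = 9: sqrt(1) = 1, while w - 8 = 1 — valid.

w = 9 or w = 13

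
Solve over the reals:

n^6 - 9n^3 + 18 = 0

Let u = n^3. The equation becomes u^2 - 9u + 18 = 0.
Factor: (u - 6)(u - 3) = 0, so u = 6 or u = 3.
n^3 = 6 gives n = (6)^(1/3) ~= 1.8171.
n^3 = 3 gives n = (3)^(1/3) ~= 1.4422.

n = 1.4422 or n = 1.8171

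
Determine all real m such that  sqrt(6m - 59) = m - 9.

Square both sides: 6m - 59 = (m - 9)^2.
Expand and rearrange: m^2 - 24m + 140 = 0.
Solving gives m = 14 or m = 10.
Check each candidate in the original equation:
  m = 14: sqrt(25) = 5, while m - 9 = 5 — valid.
  m = 10: sqrt(1) = 1, while m - 9 = 1 — valid.

m = 10 or m = 14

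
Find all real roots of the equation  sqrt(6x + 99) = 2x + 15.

x = -3

Square both sides: 6x + 99 = (2x + 15)^2.
Expand and rearrange: 4x^2 + 54x + 126 = 0.
Solving gives x = -3 or x = -10.5.
Check each candidate in the original equation:
  x = -3: sqrt(81) = 9, while 2x + 15 = 9 — valid.
  x = -10.5: sqrt(36) = 6, while 2x + 15 = -6 — extraneous.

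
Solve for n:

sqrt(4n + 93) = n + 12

Square both sides: 4n + 93 = (n + 12)^2.
Expand and rearrange: n^2 + 20n + 51 = 0.
Solving gives n = -3 or n = -17.
Check each candidate in the original equation:
  n = -3: sqrt(81) = 9, while n + 12 = 9 — valid.
  n = -17: sqrt(25) = 5, while n + 12 = -5 — extraneous.

n = -3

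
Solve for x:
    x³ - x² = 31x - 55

Rearrange: x³ - x² - 31x + 55 = 0.
Possible rational roots are divisors of 55. Testing x = 5 gives 0, so (x - 5) is a factor.
Divide: x³ - x² - 31x + 55 = (x - 5)(x² + 4x - 11).
Apply the quadratic formula to x² + 4x - 11 = 0: x = (-4 ± √60)/2, i.e. x ≈ 1.873 or x ≈ -5.873.

x = -5.873 or x = 1.873 or x = 5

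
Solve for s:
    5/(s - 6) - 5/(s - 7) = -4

s = 5.2753 or s = 7.7247

Multiply both sides by (s - 6)(s - 7):
5(s - 7) - 5(s - 6) = -4(s - 6)(s - 7).
Expand and collect terms: -4s² + 52s - 163 = 0.
By the quadratic formula, s = (-52 ± √96) / -8, so s ≈ 5.2753 or s ≈ 7.7247.
Neither value makes a denominator zero (s ≠ 6, s ≠ 7), so both are valid.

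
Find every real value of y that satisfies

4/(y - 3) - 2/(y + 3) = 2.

Multiply both sides by (y - 3)(y + 3):
4(y + 3) - 2(y - 3) = 2(y - 3)(y + 3).
Expand and collect terms: 2y^2 - 2y - 36 = 0.
By the quadratic formula, y = (2 +/- sqrt(292)) / 4, so y ~= 4.772 or y ~= -3.772.
Neither value makes a denominator zero (y != 3, y != -3), so both are valid.

y = -3.772 or y = 4.772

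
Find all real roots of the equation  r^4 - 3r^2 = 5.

r = -2.0476 or r = 2.0476

Let u = r^2. The equation becomes u^2 - 3u - 5 = 0.
By the quadratic formula, u = 3/2 + sqrt(29)/2 or u = 3/2 - sqrt(29)/2.
r^2 = 3/2 + sqrt(29)/2 gives r = +/-sqrt(3/2 + sqrt(29)/2) ~= +/-2.0476.
r^2 = 3/2 - sqrt(29)/2 < 0 has no real solution.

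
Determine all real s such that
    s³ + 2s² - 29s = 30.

s = -6 or s = -1 or s = 5

Rearrange: s³ + 2s² - 29s - 30 = 0.
Possible rational roots are divisors of -30. Testing s = 5 gives 0, so (s - 5) is a factor.
Divide: s³ + 2s² - 29s - 30 = (s - 5)(s² + 7s + 6).
Factor the quadratic: s = -1 or s = -6.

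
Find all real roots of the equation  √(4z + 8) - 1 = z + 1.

Isolate the radical: √(4z + 8) = z + 2.
Square both sides: 4z + 8 = (z + 2)².
Expand and rearrange: z² - 4 = 0.
Solving gives z = 2 or z = -2.
Check each candidate in the original equation:
  z = 2: √(16) = 4, while z + 2 = 4 — valid.
  z = -2: √(0) = 0, while z + 2 = 0 — valid.

z = -2 or z = 2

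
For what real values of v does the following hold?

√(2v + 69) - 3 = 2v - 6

v = 6

Isolate the radical: √(2v + 69) = 2v - 3.
Square both sides: 2v + 69 = (2v - 3)².
Expand and rearrange: 4v² - 14v - 60 = 0.
Solving gives v = 6 or v = -2.5.
Check each candidate in the original equation:
  v = 6: √(81) = 9, while 2v - 3 = 9 — valid.
  v = -2.5: √(64) = 8, while 2v - 3 = -8 — extraneous.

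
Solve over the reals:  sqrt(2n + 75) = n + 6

n = 3

Square both sides: 2n + 75 = (n + 6)^2.
Expand and rearrange: n^2 + 10n - 39 = 0.
Solving gives n = 3 or n = -13.
Check each candidate in the original equation:
  n = 3: sqrt(81) = 9, while n + 6 = 9 — valid.
  n = -13: sqrt(49) = 7, while n + 6 = -7 — extraneous.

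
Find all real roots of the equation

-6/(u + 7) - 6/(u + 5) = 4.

u = -9.3028 or u = -5.6972

Multiply both sides by (u + 7)(u + 5):
-6(u + 5) - 6(u + 7) = 4(u + 7)(u + 5).
Expand and collect terms: 4u^2 + 60u + 212 = 0.
By the quadratic formula, u = (-60 +/- sqrt(208)) / 8, so u ~= -5.6972 or u ~= -9.3028.
Neither value makes a denominator zero (u != -7, u != -5), so both are valid.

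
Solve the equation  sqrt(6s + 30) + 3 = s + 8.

Isolate the radical: sqrt(6s + 30) = s + 5.
Square both sides: 6s + 30 = (s + 5)^2.
Expand and rearrange: s^2 + 4s - 5 = 0.
Solving gives s = 1 or s = -5.
Check each candidate in the original equation:
  s = 1: sqrt(36) = 6, while s + 5 = 6 — valid.
  s = -5: sqrt(0) = 0, while s + 5 = 0 — valid.

s = -5 or s = 1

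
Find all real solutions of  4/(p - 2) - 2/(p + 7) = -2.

Multiply both sides by (p - 2)(p + 7):
4(p + 7) - 2(p - 2) = -2(p - 2)(p + 7).
Expand and collect terms: -2p^2 - 12p - 4 = 0.
By the quadratic formula, p = (12 +/- sqrt(112)) / -4, so p ~= -5.6458 or p ~= -0.3542.
Neither value makes a denominator zero (p != 2, p != -7), so both are valid.

p = -5.6458 or p = -0.3542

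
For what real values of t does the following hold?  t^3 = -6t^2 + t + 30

t = -5 or t = -3 or t = 2

Rearrange: t^3 + 6t^2 - t - 30 = 0.
Possible rational roots are divisors of -30. Testing t = -3 gives 0, so (t + 3) is a factor.
Divide: t^3 + 6t^2 - t - 30 = (t + 3)(t^2 + 3t - 10).
Factor the quadratic: t = 2 or t = -5.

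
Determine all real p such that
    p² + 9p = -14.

Bring every term to one side: p² + 9p + 14 = 0.
Factor: (p + 2)(p + 7) = 0.
So p = -2 or p = -7.

p = -7 or p = -2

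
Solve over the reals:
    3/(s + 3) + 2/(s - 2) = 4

Multiply both sides by (s + 3)(s - 2):
3(s - 2) + 2(s + 3) = 4(s + 3)(s - 2).
Expand and collect terms: 4s² - s - 24 = 0.
By the quadratic formula, s = (1 ± √385) / 8, so s ≈ 2.5777 or s ≈ -2.3277.
Neither value makes a denominator zero (s ≠ -3, s ≠ 2), so both are valid.

s = -2.3277 or s = 2.5777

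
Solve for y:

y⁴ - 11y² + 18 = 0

Let u = y². The equation becomes u² - 11u + 18 = 0.
Factor: (u - 9)(u - 2) = 0, so u = 9 or u = 2.
y² = 9 gives y = ±3.
y² = 2 gives y = ±√(2) ≈ ±1.4142.

y = -3 or y = -1.4142 or y = 1.4142 or y = 3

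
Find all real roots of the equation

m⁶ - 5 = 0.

Let u = m³. The equation becomes u² - 5 = 0.
By the quadratic formula, u = √(5) or u = -√(5).
m³ = √(5) gives m = ∛(√(5)) ≈ 1.3077.
m³ = -√(5) gives m = -∛(√(5)) ≈ -1.3077.

m = -1.3077 or m = 1.3077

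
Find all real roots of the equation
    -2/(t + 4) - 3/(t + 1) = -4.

t = -3.6116 or t = -0.1384

Multiply both sides by (t + 4)(t + 1):
-2(t + 1) - 3(t + 4) = -4(t + 4)(t + 1).
Expand and collect terms: -4t^2 - 15t - 2 = 0.
By the quadratic formula, t = (15 +/- sqrt(193)) / -8, so t ~= -3.6116 or t ~= -0.1384.
Neither value makes a denominator zero (t != -4, t != -1), so both are valid.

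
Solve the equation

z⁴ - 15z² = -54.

z = -3 or z = -2.4495 or z = 2.4495 or z = 3

Let u = z². The equation becomes u² - 15u + 54 = 0.
Factor: (u - 9)(u - 6) = 0, so u = 9 or u = 6.
z² = 9 gives z = ±3.
z² = 6 gives z = ±√(6) ≈ ±2.4495.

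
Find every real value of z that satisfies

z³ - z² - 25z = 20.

z = -4 or z = -0.8541 or z = 5.8541

Rearrange: z³ - z² - 25z - 20 = 0.
Possible rational roots are divisors of -20. Testing z = -4 gives 0, so (z + 4) is a factor.
Divide: z³ - z² - 25z - 20 = (z + 4)(z² - 5z - 5).
Apply the quadratic formula to z² - 5z - 5 = 0: z = (5 ± √45)/2, i.e. z ≈ 5.8541 or z ≈ -0.8541.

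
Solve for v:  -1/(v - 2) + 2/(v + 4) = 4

v = -3.4761 or v = 1.7261

Multiply both sides by (v - 2)(v + 4):
-(v + 4) + 2(v - 2) = 4(v - 2)(v + 4).
Expand and collect terms: 4v^2 + 7v - 24 = 0.
By the quadratic formula, v = (-7 +/- sqrt(433)) / 8, so v ~= 1.7261 or v ~= -3.4761.
Neither value makes a denominator zero (v != 2, v != -4), so both are valid.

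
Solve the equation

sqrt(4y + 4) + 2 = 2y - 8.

Isolate the radical: sqrt(4y + 4) = 2y - 10.
Square both sides: 4y + 4 = (2y - 10)^2.
Expand and rearrange: 4y^2 - 44y + 96 = 0.
Solving gives y = 8 or y = 3.
Check each candidate in the original equation:
  y = 8: sqrt(36) = 6, while 2y - 10 = 6 — valid.
  y = 3: sqrt(16) = 4, while 2y - 10 = -4 — extraneous.

y = 8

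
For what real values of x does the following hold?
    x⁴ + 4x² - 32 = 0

x = -2 or x = 2

Let u = x². The equation becomes u² + 4u - 32 = 0.
Factor: (u - 4)(u + 8) = 0, so u = 4 or u = -8.
x² = 4 gives x = ±2.
x² = -8 < 0 has no real solution.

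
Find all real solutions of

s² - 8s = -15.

s = 3 or s = 5

Bring every term to one side: s² - 8s + 15 = 0.
Factor: (s - 3)(s - 5) = 0.
So s = 3 or s = 5.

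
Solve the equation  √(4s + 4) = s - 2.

Square both sides: 4s + 4 = (s - 2)².
Expand and rearrange: s² - 8s = 0.
Solving gives s = 8 or s = 0.
Check each candidate in the original equation:
  s = 8: √(36) = 6, while s - 2 = 6 — valid.
  s = 0: √(4) = 2, while s - 2 = -2 — extraneous.

s = 8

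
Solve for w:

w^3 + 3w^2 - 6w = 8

Rearrange: w^3 + 3w^2 - 6w - 8 = 0.
Possible rational roots are divisors of -8. Testing w = -1 gives 0, so (w + 1) is a factor.
Divide: w^3 + 3w^2 - 6w - 8 = (w + 1)(w^2 + 2w - 8).
Factor the quadratic: w = 2 or w = -4.

w = -4 or w = -1 or w = 2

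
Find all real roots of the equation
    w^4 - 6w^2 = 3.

w = -2.5425 or w = 2.5425

Let u = w^2. The equation becomes u^2 - 6u - 3 = 0.
By the quadratic formula, u = 3 + 2*sqrt(3) or u = 3 - 2*sqrt(3).
w^2 = 3 + 2*sqrt(3) gives w = +/-sqrt(3 + 2*sqrt(3)) ~= +/-2.5425.
w^2 = 3 - 2*sqrt(3) < 0 has no real solution.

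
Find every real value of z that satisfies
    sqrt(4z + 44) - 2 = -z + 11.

z = 5

Isolate the radical: sqrt(4z + 44) = -z + 13.
Square both sides: 4z + 44 = (-z + 13)^2.
Expand and rearrange: z^2 - 30z + 125 = 0.
Solving gives z = 25 or z = 5.
Check each candidate in the original equation:
  z = 25: sqrt(144) = 12, while -z + 13 = -12 — extraneous.
  z = 5: sqrt(64) = 8, while -z + 13 = 8 — valid.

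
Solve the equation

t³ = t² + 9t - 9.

t = -3 or t = 1 or t = 3

Rearrange: t³ - t² - 9t + 9 = 0.
Possible rational roots are divisors of 9. Testing t = 1 gives 0, so (t - 1) is a factor.
Divide: t³ - t² - 9t + 9 = (t - 1)(t² - 9).
Factor the quadratic: t = 3 or t = -3.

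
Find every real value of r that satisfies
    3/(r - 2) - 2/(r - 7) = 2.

Multiply both sides by (r - 2)(r - 7):
3(r - 7) - 2(r - 2) = 2(r - 2)(r - 7).
Expand and collect terms: 2r² - 19r + 45 = 0.
Factor or apply the quadratic formula: r = 5 or r = 4.5.
Neither value makes a denominator zero (r ≠ 2, r ≠ 7), so both are valid.

r = 4.5 or r = 5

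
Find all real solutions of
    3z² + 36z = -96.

Bring every term to one side: 3z² + 36z + 96 = 0.
Factor: 3(z + 4)(z + 8) = 0.
So z = -4 or z = -8.

z = -8 or z = -4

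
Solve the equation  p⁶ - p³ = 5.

Let u = p³. The equation becomes u² - u - 5 = 0.
By the quadratic formula, u = 1/2 + √(21)/2 or u = 1/2 - √(21)/2.
p³ = 1/2 + √(21)/2 gives p = ∛(1/2 + √(21)/2) ≈ 1.408.
p³ = 1/2 - √(21)/2 gives p = -∛(-1/2 + √(21)/2) ≈ -1.2145.

p = -1.2145 or p = 1.408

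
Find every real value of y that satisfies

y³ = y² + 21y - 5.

Rearrange: y³ - y² - 21y + 5 = 0.
Possible rational roots are divisors of 5. Testing y = 5 gives 0, so (y - 5) is a factor.
Divide: y³ - y² - 21y + 5 = (y - 5)(y² + 4y - 1).
Apply the quadratic formula to y² + 4y - 1 = 0: y = (-4 ± √20)/2, i.e. y ≈ 0.2361 or y ≈ -4.2361.

y = -4.2361 or y = 0.2361 or y = 5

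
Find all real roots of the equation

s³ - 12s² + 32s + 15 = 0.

s = -0.4051 or s = 5 or s = 7.4051

Possible rational roots are divisors of 15. Testing s = 5 gives 0, so (s - 5) is a factor.
Divide: s³ - 12s² + 32s + 15 = (s - 5)(s² - 7s - 3).
Apply the quadratic formula to s² - 7s - 3 = 0: s = (7 ± √61)/2, i.e. s ≈ 7.4051 or s ≈ -0.4051.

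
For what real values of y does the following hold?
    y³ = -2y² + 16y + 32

Rearrange: y³ + 2y² - 16y - 32 = 0.
Possible rational roots are divisors of -32. Testing y = 4 gives 0, so (y - 4) is a factor.
Divide: y³ + 2y² - 16y - 32 = (y - 4)(y² + 6y + 8).
Factor the quadratic: y = -2 or y = -4.

y = -4 or y = -2 or y = 4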